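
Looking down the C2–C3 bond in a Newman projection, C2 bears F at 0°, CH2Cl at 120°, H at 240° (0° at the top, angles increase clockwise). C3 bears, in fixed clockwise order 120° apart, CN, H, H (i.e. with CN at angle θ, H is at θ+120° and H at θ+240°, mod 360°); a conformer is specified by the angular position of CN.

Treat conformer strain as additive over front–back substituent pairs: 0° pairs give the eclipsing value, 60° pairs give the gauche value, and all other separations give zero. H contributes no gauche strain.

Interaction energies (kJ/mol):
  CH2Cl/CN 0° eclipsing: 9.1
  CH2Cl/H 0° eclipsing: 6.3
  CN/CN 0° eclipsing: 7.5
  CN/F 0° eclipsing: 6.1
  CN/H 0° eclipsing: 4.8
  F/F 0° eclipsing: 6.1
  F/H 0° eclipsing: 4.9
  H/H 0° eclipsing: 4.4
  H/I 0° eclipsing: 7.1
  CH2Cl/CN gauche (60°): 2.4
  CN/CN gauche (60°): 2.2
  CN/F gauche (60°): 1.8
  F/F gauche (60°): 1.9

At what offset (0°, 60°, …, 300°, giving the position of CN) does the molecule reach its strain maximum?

CN at 0° is eclipsed. F at 0° is eclipsed with CN at 0° (6.1); CH2Cl at 120° is eclipsed with H at 120° (6.3); H at 240° is eclipsed with H at 240° (4.4). Total 16.8 kJ/mol.
CN at 60° is staggered. F at 0° is gauche with CN at 60° (1.8); CH2Cl at 120° is gauche with CN at 60° (2.4). Total 4.2 kJ/mol.
CN at 120° is eclipsed. F at 0° is eclipsed with H at 0° (4.9); CH2Cl at 120° is eclipsed with CN at 120° (9.1); H at 240° is eclipsed with H at 240° (4.4). Total 18.4 kJ/mol.
CN at 180° is staggered. CH2Cl at 120° is gauche with CN at 180° (2.4). Total 2.4 kJ/mol.
CN at 240° is eclipsed. F at 0° is eclipsed with H at 0° (4.9); CH2Cl at 120° is eclipsed with H at 120° (6.3); H at 240° is eclipsed with CN at 240° (4.8). Total 16.0 kJ/mol.
CN at 300° is staggered. F at 0° is gauche with CN at 300° (1.8). Total 1.8 kJ/mol.
The maximum (18.4 kJ/mol) occurs with CN at 120°.

120°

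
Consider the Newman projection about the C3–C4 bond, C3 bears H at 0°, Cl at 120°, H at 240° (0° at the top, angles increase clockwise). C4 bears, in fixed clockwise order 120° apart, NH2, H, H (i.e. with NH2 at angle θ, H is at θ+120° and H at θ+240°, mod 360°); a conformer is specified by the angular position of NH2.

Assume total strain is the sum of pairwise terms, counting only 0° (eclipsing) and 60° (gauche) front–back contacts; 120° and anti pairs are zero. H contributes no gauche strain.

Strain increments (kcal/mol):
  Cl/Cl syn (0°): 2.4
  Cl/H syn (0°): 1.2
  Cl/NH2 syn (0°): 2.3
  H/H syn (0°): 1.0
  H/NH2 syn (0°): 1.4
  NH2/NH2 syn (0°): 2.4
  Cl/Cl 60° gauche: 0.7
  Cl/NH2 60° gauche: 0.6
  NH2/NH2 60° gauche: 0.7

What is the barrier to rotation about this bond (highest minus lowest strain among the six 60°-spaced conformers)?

NH2 at 0° is eclipsed. H at 0° is eclipsed with NH2 at 0° (1.4); Cl at 120° is eclipsed with H at 120° (1.2); H at 240° is eclipsed with H at 240° (1.0). Total 3.6 kcal/mol.
NH2 at 60° is staggered. Cl at 120° is gauche with NH2 at 60° (0.6). Total 0.6 kcal/mol.
NH2 at 120° is eclipsed. H at 0° is eclipsed with H at 0° (1.0); Cl at 120° is eclipsed with NH2 at 120° (2.3); H at 240° is eclipsed with H at 240° (1.0). Total 4.3 kcal/mol.
NH2 at 180° is staggered. Cl at 120° is gauche with NH2 at 180° (0.6). Total 0.6 kcal/mol.
NH2 at 240° is eclipsed. H at 0° is eclipsed with H at 0° (1.0); Cl at 120° is eclipsed with H at 120° (1.2); H at 240° is eclipsed with NH2 at 240° (1.4). Total 3.6 kcal/mol.
NH2 at 300° (staggered): no non-H gauche contacts → 0.0 kcal/mol.
Max at 120° (4.3 kcal/mol), min at 300° (0.0 kcal/mol); barrier = 4.3 kcal/mol.

4.3 kcal/mol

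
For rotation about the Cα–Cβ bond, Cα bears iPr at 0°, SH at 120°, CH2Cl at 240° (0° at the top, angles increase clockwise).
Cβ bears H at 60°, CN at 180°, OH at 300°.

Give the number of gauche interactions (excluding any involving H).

Non-H gauche pairs: iPr(0°)/OH(300°); SH(120°)/CN(180°); CH2Cl(240°)/CN(180°); CH2Cl(240°)/OH(300°) — 4 interactions.

4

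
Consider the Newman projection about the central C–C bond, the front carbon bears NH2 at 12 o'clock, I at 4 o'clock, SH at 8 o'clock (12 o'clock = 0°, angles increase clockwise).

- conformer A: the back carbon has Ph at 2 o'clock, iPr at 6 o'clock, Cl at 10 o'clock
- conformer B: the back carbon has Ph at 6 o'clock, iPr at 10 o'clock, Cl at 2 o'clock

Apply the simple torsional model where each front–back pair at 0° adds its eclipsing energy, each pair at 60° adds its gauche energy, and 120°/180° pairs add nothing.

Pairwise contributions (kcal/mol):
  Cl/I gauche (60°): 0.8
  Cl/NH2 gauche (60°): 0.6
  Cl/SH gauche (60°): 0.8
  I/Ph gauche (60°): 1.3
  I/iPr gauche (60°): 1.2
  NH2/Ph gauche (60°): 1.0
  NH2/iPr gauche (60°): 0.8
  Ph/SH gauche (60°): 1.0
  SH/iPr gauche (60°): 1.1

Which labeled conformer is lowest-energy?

A is staggered. NH2 at 0° is gauche with Ph at 60° (1.0); NH2 at 0° is gauche with Cl at 300° (0.6); I at 120° is gauche with Ph at 60° (1.3); I at 120° is gauche with iPr at 180° (1.2); SH at 240° is gauche with iPr at 180° (1.1); SH at 240° is gauche with Cl at 300° (0.8). Total 6.0 kcal/mol.
B is staggered. NH2 at 0° is gauche with iPr at 300° (0.8); NH2 at 0° is gauche with Cl at 60° (0.6); I at 120° is gauche with Ph at 180° (1.3); I at 120° is gauche with Cl at 60° (0.8); SH at 240° is gauche with Ph at 180° (1.0); SH at 240° is gauche with iPr at 300° (1.1). Total 5.6 kcal/mol.
B has the lowest total (5.6 kcal/mol).

B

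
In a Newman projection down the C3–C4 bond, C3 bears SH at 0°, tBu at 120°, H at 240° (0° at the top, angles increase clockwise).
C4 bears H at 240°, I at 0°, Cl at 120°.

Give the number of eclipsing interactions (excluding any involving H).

2

Non-H eclipsing pairs: SH(0°)/I(0°); tBu(120°)/Cl(120°) — 2 interactions.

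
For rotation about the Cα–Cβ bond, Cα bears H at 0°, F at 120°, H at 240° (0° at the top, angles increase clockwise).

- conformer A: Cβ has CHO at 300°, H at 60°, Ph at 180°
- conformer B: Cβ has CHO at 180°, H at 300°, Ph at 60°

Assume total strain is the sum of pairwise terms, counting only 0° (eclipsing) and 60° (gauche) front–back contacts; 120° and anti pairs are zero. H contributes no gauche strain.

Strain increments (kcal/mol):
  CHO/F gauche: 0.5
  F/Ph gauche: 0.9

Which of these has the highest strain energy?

A (staggered): F–Ph gauche; 0.9 = 0.9 kcal/mol.
B (staggered): F–CHO gauche, F–Ph gauche; 0.5 + 0.9 = 1.4 kcal/mol.
B has the highest total (1.4 kcal/mol).

B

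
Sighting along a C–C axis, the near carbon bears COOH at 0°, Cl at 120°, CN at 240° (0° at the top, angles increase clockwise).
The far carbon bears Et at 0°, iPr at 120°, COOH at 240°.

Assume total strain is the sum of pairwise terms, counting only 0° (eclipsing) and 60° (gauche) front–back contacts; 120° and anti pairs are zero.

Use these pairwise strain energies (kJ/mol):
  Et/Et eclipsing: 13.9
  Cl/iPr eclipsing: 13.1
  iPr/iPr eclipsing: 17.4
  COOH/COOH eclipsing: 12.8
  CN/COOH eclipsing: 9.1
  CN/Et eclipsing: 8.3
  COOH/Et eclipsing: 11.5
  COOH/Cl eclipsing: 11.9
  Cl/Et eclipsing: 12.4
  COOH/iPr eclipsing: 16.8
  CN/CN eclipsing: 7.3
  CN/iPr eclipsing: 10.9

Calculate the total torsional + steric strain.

This conformer (eclipsed): COOH–Et eclipsed, Cl–iPr eclipsed, CN–COOH eclipsed; 11.5 + 13.1 + 9.1 = 33.7 kJ/mol.

33.7 kJ/mol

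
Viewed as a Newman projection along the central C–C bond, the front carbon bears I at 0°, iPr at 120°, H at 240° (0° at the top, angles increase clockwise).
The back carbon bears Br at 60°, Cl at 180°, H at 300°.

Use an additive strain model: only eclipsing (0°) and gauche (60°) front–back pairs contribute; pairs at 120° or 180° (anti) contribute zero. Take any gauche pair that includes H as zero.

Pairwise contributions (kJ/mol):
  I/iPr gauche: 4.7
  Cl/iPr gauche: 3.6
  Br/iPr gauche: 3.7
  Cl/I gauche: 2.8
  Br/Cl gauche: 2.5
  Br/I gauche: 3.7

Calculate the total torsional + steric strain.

This conformer (staggered): I–Br gauche, iPr–Br gauche, iPr–Cl gauche; 3.7 + 3.7 + 3.6 = 11.0 kJ/mol.

11.0 kJ/mol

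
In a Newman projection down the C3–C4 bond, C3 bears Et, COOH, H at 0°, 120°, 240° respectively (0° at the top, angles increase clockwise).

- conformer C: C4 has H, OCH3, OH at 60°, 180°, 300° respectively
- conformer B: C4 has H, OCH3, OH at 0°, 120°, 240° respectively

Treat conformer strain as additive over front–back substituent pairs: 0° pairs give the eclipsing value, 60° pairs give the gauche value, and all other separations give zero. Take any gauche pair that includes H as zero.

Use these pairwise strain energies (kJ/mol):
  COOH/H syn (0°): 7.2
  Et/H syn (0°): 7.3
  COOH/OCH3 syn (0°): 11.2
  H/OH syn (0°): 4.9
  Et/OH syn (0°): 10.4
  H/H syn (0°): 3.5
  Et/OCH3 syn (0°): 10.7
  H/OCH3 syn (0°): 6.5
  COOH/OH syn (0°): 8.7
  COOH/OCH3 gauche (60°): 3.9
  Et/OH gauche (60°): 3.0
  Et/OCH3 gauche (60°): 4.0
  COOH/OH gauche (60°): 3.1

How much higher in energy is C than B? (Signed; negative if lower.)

-16.5 kJ/mol

C (staggered): Et–OH gauche, COOH–OCH3 gauche; 3.0 + 3.9 = 6.9 kJ/mol.
B (eclipsed): Et–H eclipsed, COOH–OCH3 eclipsed, H–OH eclipsed; 7.3 + 11.2 + 4.9 = 23.4 kJ/mol.
E(C) − E(B) = 6.9 − 23.4 = -16.5 kJ/mol.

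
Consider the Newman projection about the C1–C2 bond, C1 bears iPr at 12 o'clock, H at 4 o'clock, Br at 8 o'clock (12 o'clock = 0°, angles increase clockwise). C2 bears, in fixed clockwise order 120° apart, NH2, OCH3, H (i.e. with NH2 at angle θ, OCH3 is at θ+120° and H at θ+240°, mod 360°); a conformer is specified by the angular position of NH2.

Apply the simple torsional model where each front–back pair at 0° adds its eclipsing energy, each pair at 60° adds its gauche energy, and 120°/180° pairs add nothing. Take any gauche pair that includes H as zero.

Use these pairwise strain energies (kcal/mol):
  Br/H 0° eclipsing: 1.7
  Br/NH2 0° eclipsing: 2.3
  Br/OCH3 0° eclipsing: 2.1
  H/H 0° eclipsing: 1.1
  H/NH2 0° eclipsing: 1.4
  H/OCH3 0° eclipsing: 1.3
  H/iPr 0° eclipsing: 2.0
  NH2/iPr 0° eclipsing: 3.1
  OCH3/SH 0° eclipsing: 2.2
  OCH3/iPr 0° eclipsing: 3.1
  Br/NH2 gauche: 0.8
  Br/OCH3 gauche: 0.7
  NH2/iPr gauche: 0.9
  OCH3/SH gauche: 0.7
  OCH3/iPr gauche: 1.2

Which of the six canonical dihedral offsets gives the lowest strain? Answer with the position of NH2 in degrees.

NH2 at 0° (eclipsed): iPr(0°)/NH2(0°) eclipsed 3.1; H(120°)/OCH3(120°) eclipsed 1.3; Br(240°)/H(240°) eclipsed 1.7 → 6.1 kcal/mol.
NH2 at 60° (staggered): iPr(0°)/NH2(60°) gauche 0.9; Br(240°)/OCH3(180°) gauche 0.7 → 1.6 kcal/mol.
NH2 at 120° (eclipsed): iPr(0°)/H(0°) eclipsed 2.0; H(120°)/NH2(120°) eclipsed 1.4; Br(240°)/OCH3(240°) eclipsed 2.1 → 5.5 kcal/mol.
NH2 at 180° (staggered): iPr(0°)/OCH3(300°) gauche 1.2; Br(240°)/NH2(180°) gauche 0.8; Br(240°)/OCH3(300°) gauche 0.7 → 2.7 kcal/mol.
NH2 at 240° (eclipsed): iPr(0°)/OCH3(0°) eclipsed 3.1; H(120°)/H(120°) eclipsed 1.1; Br(240°)/NH2(240°) eclipsed 2.3 → 6.5 kcal/mol.
NH2 at 300° (staggered): iPr(0°)/NH2(300°) gauche 0.9; iPr(0°)/OCH3(60°) gauche 1.2; Br(240°)/NH2(300°) gauche 0.8 → 2.9 kcal/mol.
The minimum (1.6 kcal/mol) occurs with NH2 at 60°.

60°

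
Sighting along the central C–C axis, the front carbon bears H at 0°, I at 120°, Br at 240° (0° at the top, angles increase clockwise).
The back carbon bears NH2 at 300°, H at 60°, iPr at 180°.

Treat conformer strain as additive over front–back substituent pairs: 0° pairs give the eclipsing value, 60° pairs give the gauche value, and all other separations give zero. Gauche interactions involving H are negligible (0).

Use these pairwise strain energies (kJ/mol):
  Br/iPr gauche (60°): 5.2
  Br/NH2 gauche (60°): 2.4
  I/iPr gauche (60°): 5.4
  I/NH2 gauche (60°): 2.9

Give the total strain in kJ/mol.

This conformer (staggered): I(120°)/iPr(180°) gauche 5.4; Br(240°)/NH2(300°) gauche 2.4; Br(240°)/iPr(180°) gauche 5.2 → 13.0 kJ/mol.

13.0 kJ/mol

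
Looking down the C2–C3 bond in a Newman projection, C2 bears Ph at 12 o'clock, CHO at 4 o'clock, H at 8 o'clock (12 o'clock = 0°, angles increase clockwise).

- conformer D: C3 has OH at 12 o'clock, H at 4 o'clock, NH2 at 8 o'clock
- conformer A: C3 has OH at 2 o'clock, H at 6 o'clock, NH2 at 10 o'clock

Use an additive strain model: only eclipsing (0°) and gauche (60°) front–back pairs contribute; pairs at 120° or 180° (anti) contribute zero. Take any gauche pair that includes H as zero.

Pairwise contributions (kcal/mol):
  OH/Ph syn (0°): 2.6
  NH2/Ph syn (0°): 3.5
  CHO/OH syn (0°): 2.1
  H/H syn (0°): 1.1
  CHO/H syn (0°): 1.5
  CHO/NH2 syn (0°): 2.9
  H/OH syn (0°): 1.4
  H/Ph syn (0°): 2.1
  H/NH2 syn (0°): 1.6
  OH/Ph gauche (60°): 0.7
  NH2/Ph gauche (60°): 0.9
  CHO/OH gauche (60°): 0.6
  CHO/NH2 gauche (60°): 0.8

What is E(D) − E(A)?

+3.5 kcal/mol

D (eclipsed): Ph(0°)/OH(0°) eclipsed 2.6; CHO(120°)/H(120°) eclipsed 1.5; H(240°)/NH2(240°) eclipsed 1.6 → 5.7 kcal/mol.
A (staggered): Ph(0°)/OH(60°) gauche 0.7; Ph(0°)/NH2(300°) gauche 0.9; CHO(120°)/OH(60°) gauche 0.6 → 2.2 kcal/mol.
E(D) − E(A) = 5.7 − 2.2 = +3.5 kcal/mol.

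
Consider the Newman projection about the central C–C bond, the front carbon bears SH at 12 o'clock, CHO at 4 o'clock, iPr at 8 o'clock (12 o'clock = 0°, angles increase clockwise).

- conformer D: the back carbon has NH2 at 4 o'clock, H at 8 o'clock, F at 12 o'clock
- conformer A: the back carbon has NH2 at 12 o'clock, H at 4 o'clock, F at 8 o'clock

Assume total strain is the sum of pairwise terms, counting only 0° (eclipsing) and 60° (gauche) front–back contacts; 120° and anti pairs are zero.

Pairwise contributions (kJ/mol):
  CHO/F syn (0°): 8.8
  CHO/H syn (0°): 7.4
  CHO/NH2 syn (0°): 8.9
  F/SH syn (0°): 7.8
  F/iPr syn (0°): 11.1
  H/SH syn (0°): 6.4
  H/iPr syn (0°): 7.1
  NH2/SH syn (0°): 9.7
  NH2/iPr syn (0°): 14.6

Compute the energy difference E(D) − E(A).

-4.4 kJ/mol

D (eclipsed): SH–F eclipsed, CHO–NH2 eclipsed, iPr–H eclipsed; 7.8 + 8.9 + 7.1 = 23.8 kJ/mol.
A (eclipsed): SH–NH2 eclipsed, CHO–H eclipsed, iPr–F eclipsed; 9.7 + 7.4 + 11.1 = 28.2 kJ/mol.
E(D) − E(A) = 23.8 − 28.2 = -4.4 kJ/mol.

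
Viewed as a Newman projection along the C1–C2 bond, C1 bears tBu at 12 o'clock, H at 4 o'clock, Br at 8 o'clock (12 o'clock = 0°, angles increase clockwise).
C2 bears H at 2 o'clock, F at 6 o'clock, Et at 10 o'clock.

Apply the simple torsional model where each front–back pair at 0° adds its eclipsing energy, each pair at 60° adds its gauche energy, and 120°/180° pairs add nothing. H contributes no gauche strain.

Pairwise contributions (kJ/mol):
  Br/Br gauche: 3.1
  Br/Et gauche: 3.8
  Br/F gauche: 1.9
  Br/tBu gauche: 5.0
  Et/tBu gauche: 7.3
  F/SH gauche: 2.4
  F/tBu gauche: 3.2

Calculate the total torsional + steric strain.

13.0 kJ/mol

This conformer (staggered): tBu(0°)/Et(300°) gauche 7.3; Br(240°)/F(180°) gauche 1.9; Br(240°)/Et(300°) gauche 3.8 → 13.0 kJ/mol.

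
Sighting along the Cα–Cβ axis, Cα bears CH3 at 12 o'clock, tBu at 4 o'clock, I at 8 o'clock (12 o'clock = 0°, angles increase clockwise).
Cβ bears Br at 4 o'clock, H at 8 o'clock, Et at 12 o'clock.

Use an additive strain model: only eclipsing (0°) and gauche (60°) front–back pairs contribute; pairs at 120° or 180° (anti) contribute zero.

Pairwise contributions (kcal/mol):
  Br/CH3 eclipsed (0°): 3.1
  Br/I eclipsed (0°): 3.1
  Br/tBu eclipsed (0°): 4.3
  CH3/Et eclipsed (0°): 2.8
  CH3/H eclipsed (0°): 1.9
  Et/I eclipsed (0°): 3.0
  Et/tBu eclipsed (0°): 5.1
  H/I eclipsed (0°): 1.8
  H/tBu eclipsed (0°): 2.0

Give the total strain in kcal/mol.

This conformer is eclipsed. CH3 at 0° is eclipsed with Et at 0° (2.8); tBu at 120° is eclipsed with Br at 120° (4.3); I at 240° is eclipsed with H at 240° (1.8). Total 8.9 kcal/mol.

8.9 kcal/mol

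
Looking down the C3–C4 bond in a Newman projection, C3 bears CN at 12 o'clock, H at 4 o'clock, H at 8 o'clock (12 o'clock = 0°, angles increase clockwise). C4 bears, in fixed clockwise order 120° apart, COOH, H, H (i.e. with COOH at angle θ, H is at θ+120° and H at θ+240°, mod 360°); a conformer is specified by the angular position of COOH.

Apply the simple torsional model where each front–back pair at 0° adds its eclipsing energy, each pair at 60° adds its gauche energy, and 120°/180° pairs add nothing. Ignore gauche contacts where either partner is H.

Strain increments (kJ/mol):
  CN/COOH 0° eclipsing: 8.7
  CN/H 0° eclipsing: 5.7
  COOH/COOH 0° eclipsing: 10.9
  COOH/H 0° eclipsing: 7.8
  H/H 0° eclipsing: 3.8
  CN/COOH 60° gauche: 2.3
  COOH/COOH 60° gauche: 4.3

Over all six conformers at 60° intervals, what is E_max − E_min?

17.3 kJ/mol

COOH at 0° is eclipsed. CN at 0° is eclipsed with COOH at 0° (8.7); H at 120° is eclipsed with H at 120° (3.8); H at 240° is eclipsed with H at 240° (3.8). Total 16.3 kJ/mol.
COOH at 60° is staggered. CN at 0° is gauche with COOH at 60° (2.3). Total 2.3 kJ/mol.
COOH at 120° is eclipsed. CN at 0° is eclipsed with H at 0° (5.7); H at 120° is eclipsed with COOH at 120° (7.8); H at 240° is eclipsed with H at 240° (3.8). Total 17.3 kJ/mol.
COOH at 180° (staggered): no non-H gauche contacts → 0.0 kJ/mol.
COOH at 240° is eclipsed. CN at 0° is eclipsed with H at 0° (5.7); H at 120° is eclipsed with H at 120° (3.8); H at 240° is eclipsed with COOH at 240° (7.8). Total 17.3 kJ/mol.
COOH at 300° is staggered. CN at 0° is gauche with COOH at 300° (2.3). Total 2.3 kJ/mol.
Max at 120° (17.3 kJ/mol), min at 180° (0.0 kJ/mol); barrier = 17.3 kJ/mol.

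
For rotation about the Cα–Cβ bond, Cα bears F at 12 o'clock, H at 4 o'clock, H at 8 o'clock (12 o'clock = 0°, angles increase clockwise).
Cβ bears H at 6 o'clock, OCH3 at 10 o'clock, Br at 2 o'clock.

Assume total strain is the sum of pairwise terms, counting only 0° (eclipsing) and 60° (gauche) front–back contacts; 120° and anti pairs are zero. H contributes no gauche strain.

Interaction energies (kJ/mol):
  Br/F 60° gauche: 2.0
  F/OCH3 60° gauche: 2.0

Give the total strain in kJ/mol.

This conformer (staggered): F(0°)/OCH3(300°) gauche 2.0; F(0°)/Br(60°) gauche 2.0 → 4.0 kJ/mol.

4.0 kJ/mol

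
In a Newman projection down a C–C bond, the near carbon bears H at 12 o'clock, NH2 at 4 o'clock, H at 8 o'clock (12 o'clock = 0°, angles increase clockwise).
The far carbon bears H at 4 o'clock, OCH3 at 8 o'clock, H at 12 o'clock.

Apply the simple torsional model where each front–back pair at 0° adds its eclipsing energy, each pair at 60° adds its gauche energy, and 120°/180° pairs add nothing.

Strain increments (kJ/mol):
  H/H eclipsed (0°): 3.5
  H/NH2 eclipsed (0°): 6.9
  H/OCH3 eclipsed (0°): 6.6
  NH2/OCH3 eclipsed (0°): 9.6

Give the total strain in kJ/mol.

This conformer is eclipsed. H at 0° is eclipsed with H at 0° (3.5); NH2 at 120° is eclipsed with H at 120° (6.9); H at 240° is eclipsed with OCH3 at 240° (6.6). Total 17.0 kJ/mol.

17.0 kJ/mol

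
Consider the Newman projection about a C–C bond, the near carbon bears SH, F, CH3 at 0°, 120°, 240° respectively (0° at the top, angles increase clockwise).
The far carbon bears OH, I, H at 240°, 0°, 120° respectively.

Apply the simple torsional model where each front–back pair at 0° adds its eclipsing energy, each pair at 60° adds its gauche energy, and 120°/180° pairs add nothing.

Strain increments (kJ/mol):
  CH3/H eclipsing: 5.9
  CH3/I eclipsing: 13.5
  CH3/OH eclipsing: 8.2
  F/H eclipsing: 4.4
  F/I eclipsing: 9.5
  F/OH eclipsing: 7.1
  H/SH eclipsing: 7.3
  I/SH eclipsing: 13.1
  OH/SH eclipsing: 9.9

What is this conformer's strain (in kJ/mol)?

This conformer (eclipsed): SH–I eclipsed, F–H eclipsed, CH3–OH eclipsed; 13.1 + 4.4 + 8.2 = 25.7 kJ/mol.

25.7 kJ/mol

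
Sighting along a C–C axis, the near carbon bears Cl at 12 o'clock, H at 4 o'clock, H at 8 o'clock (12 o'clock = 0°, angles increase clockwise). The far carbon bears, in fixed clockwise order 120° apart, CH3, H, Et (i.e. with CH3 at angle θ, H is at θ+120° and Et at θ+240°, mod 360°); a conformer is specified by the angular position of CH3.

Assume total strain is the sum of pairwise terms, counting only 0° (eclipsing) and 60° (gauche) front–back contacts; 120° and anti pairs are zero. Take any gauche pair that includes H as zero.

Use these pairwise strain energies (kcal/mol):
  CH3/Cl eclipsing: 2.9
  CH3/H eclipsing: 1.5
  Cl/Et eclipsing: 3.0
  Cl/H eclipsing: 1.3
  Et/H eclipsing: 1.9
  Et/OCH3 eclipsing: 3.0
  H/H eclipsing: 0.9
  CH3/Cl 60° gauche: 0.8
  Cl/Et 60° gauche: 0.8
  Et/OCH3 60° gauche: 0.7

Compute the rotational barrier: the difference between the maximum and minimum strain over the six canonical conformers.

4.9 kcal/mol

CH3 at 0° (eclipsed): Cl(0°)/CH3(0°) eclipsed 2.9; H(120°)/H(120°) eclipsed 0.9; H(240°)/Et(240°) eclipsed 1.9 → 5.7 kcal/mol.
CH3 at 60° (staggered): Cl(0°)/CH3(60°) gauche 0.8; Cl(0°)/Et(300°) gauche 0.8 → 1.6 kcal/mol.
CH3 at 120° (eclipsed): Cl(0°)/Et(0°) eclipsed 3.0; H(120°)/CH3(120°) eclipsed 1.5; H(240°)/H(240°) eclipsed 0.9 → 5.4 kcal/mol.
CH3 at 180° (staggered): Cl(0°)/Et(60°) gauche 0.8 → 0.8 kcal/mol.
CH3 at 240° (eclipsed): Cl(0°)/H(0°) eclipsed 1.3; H(120°)/Et(120°) eclipsed 1.9; H(240°)/CH3(240°) eclipsed 1.5 → 4.7 kcal/mol.
CH3 at 300° (staggered): Cl(0°)/CH3(300°) gauche 0.8 → 0.8 kcal/mol.
Max at 0° (5.7 kcal/mol), min at 180° (0.8 kcal/mol); barrier = 4.9 kcal/mol.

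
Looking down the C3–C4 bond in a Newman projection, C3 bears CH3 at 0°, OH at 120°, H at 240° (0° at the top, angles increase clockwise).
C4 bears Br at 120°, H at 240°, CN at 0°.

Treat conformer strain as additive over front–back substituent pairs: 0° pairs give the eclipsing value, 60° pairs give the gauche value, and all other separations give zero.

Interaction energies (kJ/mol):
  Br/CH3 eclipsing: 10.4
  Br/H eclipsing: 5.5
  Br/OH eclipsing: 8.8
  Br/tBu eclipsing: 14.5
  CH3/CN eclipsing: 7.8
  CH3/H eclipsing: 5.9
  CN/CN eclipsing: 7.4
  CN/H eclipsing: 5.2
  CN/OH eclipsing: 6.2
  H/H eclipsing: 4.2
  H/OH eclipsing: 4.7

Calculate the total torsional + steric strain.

This conformer is eclipsed. CH3 at 0° is eclipsed with CN at 0° (7.8); OH at 120° is eclipsed with Br at 120° (8.8); H at 240° is eclipsed with H at 240° (4.2). Total 20.8 kJ/mol.

20.8 kJ/mol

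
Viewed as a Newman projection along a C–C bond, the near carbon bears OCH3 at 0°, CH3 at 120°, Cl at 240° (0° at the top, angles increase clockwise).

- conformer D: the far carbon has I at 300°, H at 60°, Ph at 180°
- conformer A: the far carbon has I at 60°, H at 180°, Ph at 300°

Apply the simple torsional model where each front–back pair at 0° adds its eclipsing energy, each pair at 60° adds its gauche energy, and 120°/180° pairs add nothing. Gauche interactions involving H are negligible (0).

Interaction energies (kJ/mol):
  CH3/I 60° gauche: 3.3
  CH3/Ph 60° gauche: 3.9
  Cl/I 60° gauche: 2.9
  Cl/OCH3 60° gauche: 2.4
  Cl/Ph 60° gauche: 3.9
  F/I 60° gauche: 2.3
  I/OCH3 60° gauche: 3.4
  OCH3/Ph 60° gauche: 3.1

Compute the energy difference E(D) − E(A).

+0.4 kJ/mol

D (staggered): OCH3(0°)/I(300°) gauche 3.4; CH3(120°)/Ph(180°) gauche 3.9; Cl(240°)/I(300°) gauche 2.9; Cl(240°)/Ph(180°) gauche 3.9 → 14.1 kJ/mol.
A (staggered): OCH3(0°)/I(60°) gauche 3.4; OCH3(0°)/Ph(300°) gauche 3.1; CH3(120°)/I(60°) gauche 3.3; Cl(240°)/Ph(300°) gauche 3.9 → 13.7 kJ/mol.
E(D) − E(A) = 14.1 − 13.7 = +0.4 kJ/mol.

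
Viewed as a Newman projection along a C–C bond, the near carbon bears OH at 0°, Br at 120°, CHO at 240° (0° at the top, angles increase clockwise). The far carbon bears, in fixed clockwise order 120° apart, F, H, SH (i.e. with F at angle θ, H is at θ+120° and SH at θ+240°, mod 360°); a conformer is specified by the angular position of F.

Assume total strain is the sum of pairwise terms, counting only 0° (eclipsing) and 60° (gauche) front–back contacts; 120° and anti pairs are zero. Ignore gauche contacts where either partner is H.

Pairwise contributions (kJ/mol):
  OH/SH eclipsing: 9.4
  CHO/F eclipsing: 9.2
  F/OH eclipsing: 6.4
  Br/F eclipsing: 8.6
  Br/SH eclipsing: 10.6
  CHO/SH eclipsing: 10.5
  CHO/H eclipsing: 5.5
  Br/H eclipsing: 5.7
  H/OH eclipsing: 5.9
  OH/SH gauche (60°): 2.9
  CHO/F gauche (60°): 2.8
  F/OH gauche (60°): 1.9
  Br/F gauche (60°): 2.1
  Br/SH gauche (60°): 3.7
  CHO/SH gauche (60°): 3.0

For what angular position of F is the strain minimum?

F at 0° (eclipsed): OH–F eclipsed, Br–H eclipsed, CHO–SH eclipsed; 6.4 + 5.7 + 10.5 = 22.6 kJ/mol.
F at 60° (staggered): OH–F gauche, OH–SH gauche, Br–F gauche, CHO–SH gauche; 1.9 + 2.9 + 2.1 + 3.0 = 9.9 kJ/mol.
F at 120° (eclipsed): OH–SH eclipsed, Br–F eclipsed, CHO–H eclipsed; 9.4 + 8.6 + 5.5 = 23.5 kJ/mol.
F at 180° (staggered): OH–SH gauche, Br–F gauche, Br–SH gauche, CHO–F gauche; 2.9 + 2.1 + 3.7 + 2.8 = 11.5 kJ/mol.
F at 240° (eclipsed): OH–H eclipsed, Br–SH eclipsed, CHO–F eclipsed; 5.9 + 10.6 + 9.2 = 25.7 kJ/mol.
F at 300° (staggered): OH–F gauche, Br–SH gauche, CHO–F gauche, CHO–SH gauche; 1.9 + 3.7 + 2.8 + 3.0 = 11.4 kJ/mol.
The minimum (9.9 kJ/mol) occurs with F at 60°.

60°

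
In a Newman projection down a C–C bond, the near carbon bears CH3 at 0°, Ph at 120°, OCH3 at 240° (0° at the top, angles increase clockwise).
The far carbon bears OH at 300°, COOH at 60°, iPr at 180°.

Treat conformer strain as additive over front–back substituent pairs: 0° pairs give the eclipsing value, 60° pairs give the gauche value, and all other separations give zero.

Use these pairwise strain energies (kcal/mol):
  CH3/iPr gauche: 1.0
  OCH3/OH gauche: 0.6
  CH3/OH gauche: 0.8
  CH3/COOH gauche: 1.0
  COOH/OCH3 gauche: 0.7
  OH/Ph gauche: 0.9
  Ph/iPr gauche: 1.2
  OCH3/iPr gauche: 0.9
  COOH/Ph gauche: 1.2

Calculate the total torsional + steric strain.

This conformer (staggered): CH3(0°)/OH(300°) gauche 0.8; CH3(0°)/COOH(60°) gauche 1.0; Ph(120°)/COOH(60°) gauche 1.2; Ph(120°)/iPr(180°) gauche 1.2; OCH3(240°)/OH(300°) gauche 0.6; OCH3(240°)/iPr(180°) gauche 0.9 → 5.7 kcal/mol.

5.7 kcal/mol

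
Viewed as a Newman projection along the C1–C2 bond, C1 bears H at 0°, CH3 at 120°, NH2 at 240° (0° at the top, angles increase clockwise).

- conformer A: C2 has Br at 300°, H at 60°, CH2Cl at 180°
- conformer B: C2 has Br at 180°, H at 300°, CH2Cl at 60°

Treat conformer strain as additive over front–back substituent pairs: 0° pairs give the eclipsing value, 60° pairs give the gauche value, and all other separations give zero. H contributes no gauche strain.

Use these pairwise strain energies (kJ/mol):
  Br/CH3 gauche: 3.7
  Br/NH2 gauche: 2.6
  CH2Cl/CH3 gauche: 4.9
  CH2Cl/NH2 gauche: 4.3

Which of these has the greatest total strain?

A (staggered): CH3(120°)/CH2Cl(180°) gauche 4.9; NH2(240°)/Br(300°) gauche 2.6; NH2(240°)/CH2Cl(180°) gauche 4.3 → 11.8 kJ/mol.
B (staggered): CH3(120°)/Br(180°) gauche 3.7; CH3(120°)/CH2Cl(60°) gauche 4.9; NH2(240°)/Br(180°) gauche 2.6 → 11.2 kJ/mol.
A has the highest total (11.8 kJ/mol).

A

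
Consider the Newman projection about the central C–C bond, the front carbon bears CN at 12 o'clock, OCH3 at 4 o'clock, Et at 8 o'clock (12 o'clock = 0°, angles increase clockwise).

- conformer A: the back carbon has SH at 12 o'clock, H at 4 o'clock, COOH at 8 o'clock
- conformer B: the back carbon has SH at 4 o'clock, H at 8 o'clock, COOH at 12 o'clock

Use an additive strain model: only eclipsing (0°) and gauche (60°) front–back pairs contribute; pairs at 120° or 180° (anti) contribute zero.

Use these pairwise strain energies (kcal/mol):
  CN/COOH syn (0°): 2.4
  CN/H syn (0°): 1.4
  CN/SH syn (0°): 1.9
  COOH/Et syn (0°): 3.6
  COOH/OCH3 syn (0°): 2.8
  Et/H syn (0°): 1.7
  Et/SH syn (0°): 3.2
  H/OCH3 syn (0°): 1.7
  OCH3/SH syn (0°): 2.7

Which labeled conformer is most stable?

B

A (eclipsed): CN–SH eclipsed, OCH3–H eclipsed, Et–COOH eclipsed; 1.9 + 1.7 + 3.6 = 7.2 kcal/mol.
B (eclipsed): CN–COOH eclipsed, OCH3–SH eclipsed, Et–H eclipsed; 2.4 + 2.7 + 1.7 = 6.8 kcal/mol.
B has the lowest total (6.8 kcal/mol).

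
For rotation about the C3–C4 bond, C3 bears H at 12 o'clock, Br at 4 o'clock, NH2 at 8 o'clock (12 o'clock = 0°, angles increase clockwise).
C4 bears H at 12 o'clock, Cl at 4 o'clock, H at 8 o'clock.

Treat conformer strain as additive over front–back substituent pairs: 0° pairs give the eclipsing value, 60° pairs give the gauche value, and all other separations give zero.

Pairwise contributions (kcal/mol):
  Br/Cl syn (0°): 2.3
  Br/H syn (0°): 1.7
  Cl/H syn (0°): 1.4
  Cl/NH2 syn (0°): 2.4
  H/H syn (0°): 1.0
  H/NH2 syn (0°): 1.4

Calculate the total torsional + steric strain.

4.7 kcal/mol

This conformer (eclipsed): H(0°)/H(0°) eclipsed 1.0; Br(120°)/Cl(120°) eclipsed 2.3; NH2(240°)/H(240°) eclipsed 1.4 → 4.7 kcal/mol.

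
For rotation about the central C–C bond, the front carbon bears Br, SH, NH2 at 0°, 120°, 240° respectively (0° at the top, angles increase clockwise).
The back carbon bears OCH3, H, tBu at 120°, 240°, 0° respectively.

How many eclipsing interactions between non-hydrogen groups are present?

2

Non-H eclipsing pairs: Br(0°)/tBu(0°); SH(120°)/OCH3(120°) — 2 interactions.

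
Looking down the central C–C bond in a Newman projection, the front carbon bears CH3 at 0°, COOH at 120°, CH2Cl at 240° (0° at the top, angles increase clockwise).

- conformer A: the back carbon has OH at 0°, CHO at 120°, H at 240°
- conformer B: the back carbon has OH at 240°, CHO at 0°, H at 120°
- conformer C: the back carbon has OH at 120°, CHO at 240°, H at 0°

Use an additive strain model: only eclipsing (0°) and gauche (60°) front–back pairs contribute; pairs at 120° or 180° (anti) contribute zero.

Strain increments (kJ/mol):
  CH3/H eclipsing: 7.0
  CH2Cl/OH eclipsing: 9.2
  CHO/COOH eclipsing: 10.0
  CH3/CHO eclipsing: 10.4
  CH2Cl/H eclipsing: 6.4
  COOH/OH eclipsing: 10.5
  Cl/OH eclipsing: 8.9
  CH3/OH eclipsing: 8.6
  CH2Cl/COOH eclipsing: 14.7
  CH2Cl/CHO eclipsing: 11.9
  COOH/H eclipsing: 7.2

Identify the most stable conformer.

A

A (eclipsed): CH3(0°)/OH(0°) eclipsed 8.6; COOH(120°)/CHO(120°) eclipsed 10.0; CH2Cl(240°)/H(240°) eclipsed 6.4 → 25.0 kJ/mol.
B (eclipsed): CH3(0°)/CHO(0°) eclipsed 10.4; COOH(120°)/H(120°) eclipsed 7.2; CH2Cl(240°)/OH(240°) eclipsed 9.2 → 26.8 kJ/mol.
C (eclipsed): CH3(0°)/H(0°) eclipsed 7.0; COOH(120°)/OH(120°) eclipsed 10.5; CH2Cl(240°)/CHO(240°) eclipsed 11.9 → 29.4 kJ/mol.
A has the lowest total (25.0 kJ/mol).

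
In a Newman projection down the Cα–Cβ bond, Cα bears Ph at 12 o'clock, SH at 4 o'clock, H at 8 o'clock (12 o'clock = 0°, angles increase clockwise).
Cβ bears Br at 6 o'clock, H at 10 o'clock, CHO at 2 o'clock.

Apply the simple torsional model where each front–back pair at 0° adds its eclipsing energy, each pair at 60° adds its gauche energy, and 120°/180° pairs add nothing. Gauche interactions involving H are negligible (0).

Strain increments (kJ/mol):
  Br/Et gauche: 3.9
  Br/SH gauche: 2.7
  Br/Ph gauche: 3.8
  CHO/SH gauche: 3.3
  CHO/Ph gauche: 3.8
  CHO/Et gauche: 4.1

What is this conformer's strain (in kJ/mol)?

This conformer (staggered): Ph(0°)/CHO(60°) gauche 3.8; SH(120°)/Br(180°) gauche 2.7; SH(120°)/CHO(60°) gauche 3.3 → 9.8 kJ/mol.

9.8 kJ/mol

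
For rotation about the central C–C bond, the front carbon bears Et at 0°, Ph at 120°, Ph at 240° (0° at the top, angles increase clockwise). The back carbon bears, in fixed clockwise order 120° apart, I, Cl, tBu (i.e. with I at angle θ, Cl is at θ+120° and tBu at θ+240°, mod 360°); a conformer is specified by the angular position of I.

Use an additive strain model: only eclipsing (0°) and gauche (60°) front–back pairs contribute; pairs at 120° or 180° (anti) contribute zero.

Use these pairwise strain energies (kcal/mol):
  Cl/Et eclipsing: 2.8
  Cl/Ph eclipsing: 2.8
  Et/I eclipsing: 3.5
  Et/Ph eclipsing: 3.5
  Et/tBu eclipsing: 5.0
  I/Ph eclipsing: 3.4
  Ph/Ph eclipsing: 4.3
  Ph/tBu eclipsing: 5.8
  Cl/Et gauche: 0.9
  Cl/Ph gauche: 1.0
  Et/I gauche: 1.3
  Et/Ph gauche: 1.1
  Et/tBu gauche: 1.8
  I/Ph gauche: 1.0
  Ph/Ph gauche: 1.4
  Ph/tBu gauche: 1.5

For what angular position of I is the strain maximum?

0°

I at 0° (eclipsed): Et–I eclipsed, Ph–Cl eclipsed, Ph–tBu eclipsed; 3.5 + 2.8 + 5.8 = 12.1 kcal/mol.
I at 60° (staggered): Et–I gauche, Et–tBu gauche, Ph–I gauche, Ph–Cl gauche, Ph–Cl gauche, Ph–tBu gauche; 1.3 + 1.8 + 1.0 + 1.0 + 1.0 + 1.5 = 7.6 kcal/mol.
I at 120° (eclipsed): Et–tBu eclipsed, Ph–I eclipsed, Ph–Cl eclipsed; 5.0 + 3.4 + 2.8 = 11.2 kcal/mol.
I at 180° (staggered): Et–Cl gauche, Et–tBu gauche, Ph–I gauche, Ph–tBu gauche, Ph–I gauche, Ph–Cl gauche; 0.9 + 1.8 + 1.0 + 1.5 + 1.0 + 1.0 = 7.2 kcal/mol.
I at 240° (eclipsed): Et–Cl eclipsed, Ph–tBu eclipsed, Ph–I eclipsed; 2.8 + 5.8 + 3.4 = 12.0 kcal/mol.
I at 300° (staggered): Et–I gauche, Et–Cl gauche, Ph–Cl gauche, Ph–tBu gauche, Ph–I gauche, Ph–tBu gauche; 1.3 + 0.9 + 1.0 + 1.5 + 1.0 + 1.5 = 7.2 kcal/mol.
The maximum (12.1 kcal/mol) occurs with I at 0°.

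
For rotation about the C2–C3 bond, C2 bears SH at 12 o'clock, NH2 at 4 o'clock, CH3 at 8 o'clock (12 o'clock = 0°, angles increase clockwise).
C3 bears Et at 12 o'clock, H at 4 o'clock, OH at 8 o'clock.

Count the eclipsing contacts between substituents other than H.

Non-H eclipsing pairs: SH(0°)/Et(0°); CH3(240°)/OH(240°) — 2 interactions.

2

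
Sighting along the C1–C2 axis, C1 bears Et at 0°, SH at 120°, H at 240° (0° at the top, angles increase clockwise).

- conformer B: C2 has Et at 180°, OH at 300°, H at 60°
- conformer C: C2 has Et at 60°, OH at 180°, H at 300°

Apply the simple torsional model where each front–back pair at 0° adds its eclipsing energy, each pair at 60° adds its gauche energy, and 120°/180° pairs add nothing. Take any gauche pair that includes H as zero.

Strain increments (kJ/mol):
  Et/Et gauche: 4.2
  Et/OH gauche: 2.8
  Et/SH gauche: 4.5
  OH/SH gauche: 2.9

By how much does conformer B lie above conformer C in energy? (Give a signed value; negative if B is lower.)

B is staggered. Et at 0° is gauche with OH at 300° (2.8); SH at 120° is gauche with Et at 180° (4.5). Total 7.3 kJ/mol.
C is staggered. Et at 0° is gauche with Et at 60° (4.2); SH at 120° is gauche with Et at 60° (4.5); SH at 120° is gauche with OH at 180° (2.9). Total 11.6 kJ/mol.
E(B) − E(C) = 7.3 − 11.6 = -4.3 kJ/mol.

-4.3 kJ/mol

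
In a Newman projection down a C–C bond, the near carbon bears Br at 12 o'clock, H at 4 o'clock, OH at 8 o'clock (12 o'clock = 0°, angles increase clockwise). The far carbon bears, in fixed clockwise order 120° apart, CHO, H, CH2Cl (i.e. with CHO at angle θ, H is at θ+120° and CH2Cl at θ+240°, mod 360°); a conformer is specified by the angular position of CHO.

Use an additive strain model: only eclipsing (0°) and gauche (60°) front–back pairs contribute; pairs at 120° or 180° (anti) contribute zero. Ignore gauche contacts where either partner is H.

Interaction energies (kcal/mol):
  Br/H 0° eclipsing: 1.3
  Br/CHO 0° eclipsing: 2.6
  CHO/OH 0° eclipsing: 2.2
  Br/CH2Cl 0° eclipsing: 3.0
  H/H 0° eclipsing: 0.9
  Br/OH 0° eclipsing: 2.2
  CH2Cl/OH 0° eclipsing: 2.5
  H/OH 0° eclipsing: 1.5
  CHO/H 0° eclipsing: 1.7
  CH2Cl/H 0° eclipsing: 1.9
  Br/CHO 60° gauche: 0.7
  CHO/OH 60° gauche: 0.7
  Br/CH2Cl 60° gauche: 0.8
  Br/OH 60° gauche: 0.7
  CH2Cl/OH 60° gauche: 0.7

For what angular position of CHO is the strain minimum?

CHO at 0° (eclipsed): Br(0°)/CHO(0°) eclipsed 2.6; H(120°)/H(120°) eclipsed 0.9; OH(240°)/CH2Cl(240°) eclipsed 2.5 → 6.0 kcal/mol.
CHO at 60° (staggered): Br(0°)/CHO(60°) gauche 0.7; Br(0°)/CH2Cl(300°) gauche 0.8; OH(240°)/CH2Cl(300°) gauche 0.7 → 2.2 kcal/mol.
CHO at 120° (eclipsed): Br(0°)/CH2Cl(0°) eclipsed 3.0; H(120°)/CHO(120°) eclipsed 1.7; OH(240°)/H(240°) eclipsed 1.5 → 6.2 kcal/mol.
CHO at 180° (staggered): Br(0°)/CH2Cl(60°) gauche 0.8; OH(240°)/CHO(180°) gauche 0.7 → 1.5 kcal/mol.
CHO at 240° (eclipsed): Br(0°)/H(0°) eclipsed 1.3; H(120°)/CH2Cl(120°) eclipsed 1.9; OH(240°)/CHO(240°) eclipsed 2.2 → 5.4 kcal/mol.
CHO at 300° (staggered): Br(0°)/CHO(300°) gauche 0.7; OH(240°)/CHO(300°) gauche 0.7; OH(240°)/CH2Cl(180°) gauche 0.7 → 2.1 kcal/mol.
The minimum (1.5 kcal/mol) occurs with CHO at 180°.

180°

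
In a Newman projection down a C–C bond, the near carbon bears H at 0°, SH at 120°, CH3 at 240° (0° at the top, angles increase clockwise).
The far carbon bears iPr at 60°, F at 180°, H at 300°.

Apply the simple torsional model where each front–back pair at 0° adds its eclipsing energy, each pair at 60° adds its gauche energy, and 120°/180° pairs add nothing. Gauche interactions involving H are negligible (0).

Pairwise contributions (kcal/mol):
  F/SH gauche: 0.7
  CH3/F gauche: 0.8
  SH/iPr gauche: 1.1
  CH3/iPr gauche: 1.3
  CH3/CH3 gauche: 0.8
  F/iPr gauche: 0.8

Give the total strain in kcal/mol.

2.6 kcal/mol

This conformer (staggered): SH(120°)/iPr(60°) gauche 1.1; SH(120°)/F(180°) gauche 0.7; CH3(240°)/F(180°) gauche 0.8 → 2.6 kcal/mol.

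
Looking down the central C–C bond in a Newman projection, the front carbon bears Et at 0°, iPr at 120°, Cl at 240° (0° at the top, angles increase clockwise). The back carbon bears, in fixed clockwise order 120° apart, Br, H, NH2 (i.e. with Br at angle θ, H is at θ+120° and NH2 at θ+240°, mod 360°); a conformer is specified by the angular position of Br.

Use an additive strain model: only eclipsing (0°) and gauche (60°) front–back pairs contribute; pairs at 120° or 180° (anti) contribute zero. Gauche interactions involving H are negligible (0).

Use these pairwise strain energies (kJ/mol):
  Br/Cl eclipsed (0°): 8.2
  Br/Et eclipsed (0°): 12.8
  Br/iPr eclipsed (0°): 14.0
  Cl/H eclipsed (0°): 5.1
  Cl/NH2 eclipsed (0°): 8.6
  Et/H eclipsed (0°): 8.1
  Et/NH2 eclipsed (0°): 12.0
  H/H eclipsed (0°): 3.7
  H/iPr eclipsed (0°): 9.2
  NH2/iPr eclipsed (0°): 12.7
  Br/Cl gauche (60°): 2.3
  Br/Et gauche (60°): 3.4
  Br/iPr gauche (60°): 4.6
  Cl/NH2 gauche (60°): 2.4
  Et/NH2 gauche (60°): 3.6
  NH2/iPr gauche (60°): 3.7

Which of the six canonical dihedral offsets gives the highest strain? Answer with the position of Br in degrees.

120°

Br at 0° (eclipsed): Et(0°)/Br(0°) eclipsed 12.8; iPr(120°)/H(120°) eclipsed 9.2; Cl(240°)/NH2(240°) eclipsed 8.6 → 30.6 kJ/mol.
Br at 60° (staggered): Et(0°)/Br(60°) gauche 3.4; Et(0°)/NH2(300°) gauche 3.6; iPr(120°)/Br(60°) gauche 4.6; Cl(240°)/NH2(300°) gauche 2.4 → 14.0 kJ/mol.
Br at 120° (eclipsed): Et(0°)/NH2(0°) eclipsed 12.0; iPr(120°)/Br(120°) eclipsed 14.0; Cl(240°)/H(240°) eclipsed 5.1 → 31.1 kJ/mol.
Br at 180° (staggered): Et(0°)/NH2(60°) gauche 3.6; iPr(120°)/Br(180°) gauche 4.6; iPr(120°)/NH2(60°) gauche 3.7; Cl(240°)/Br(180°) gauche 2.3 → 14.2 kJ/mol.
Br at 240° (eclipsed): Et(0°)/H(0°) eclipsed 8.1; iPr(120°)/NH2(120°) eclipsed 12.7; Cl(240°)/Br(240°) eclipsed 8.2 → 29.0 kJ/mol.
Br at 300° (staggered): Et(0°)/Br(300°) gauche 3.4; iPr(120°)/NH2(180°) gauche 3.7; Cl(240°)/Br(300°) gauche 2.3; Cl(240°)/NH2(180°) gauche 2.4 → 11.8 kJ/mol.
The maximum (31.1 kJ/mol) occurs with Br at 120°.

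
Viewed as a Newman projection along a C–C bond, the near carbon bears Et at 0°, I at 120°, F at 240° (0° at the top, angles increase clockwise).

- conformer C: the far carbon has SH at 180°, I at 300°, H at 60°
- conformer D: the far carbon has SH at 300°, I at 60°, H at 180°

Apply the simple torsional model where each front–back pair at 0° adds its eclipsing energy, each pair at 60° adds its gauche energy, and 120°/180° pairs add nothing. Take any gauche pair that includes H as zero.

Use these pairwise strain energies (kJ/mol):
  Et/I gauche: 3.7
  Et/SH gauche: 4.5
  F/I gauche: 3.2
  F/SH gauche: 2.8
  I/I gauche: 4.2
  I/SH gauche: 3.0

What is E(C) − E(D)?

C (staggered): Et(0°)/I(300°) gauche 3.7; I(120°)/SH(180°) gauche 3.0; F(240°)/SH(180°) gauche 2.8; F(240°)/I(300°) gauche 3.2 → 12.7 kJ/mol.
D (staggered): Et(0°)/SH(300°) gauche 4.5; Et(0°)/I(60°) gauche 3.7; I(120°)/I(60°) gauche 4.2; F(240°)/SH(300°) gauche 2.8 → 15.2 kJ/mol.
E(C) − E(D) = 12.7 − 15.2 = -2.5 kJ/mol.

-2.5 kJ/mol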